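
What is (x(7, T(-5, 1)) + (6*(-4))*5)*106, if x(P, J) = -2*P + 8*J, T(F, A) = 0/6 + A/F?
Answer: -71868/5 ≈ -14374.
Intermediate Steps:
T(F, A) = A/F (T(F, A) = 0*(⅙) + A/F = 0 + A/F = A/F)
(x(7, T(-5, 1)) + (6*(-4))*5)*106 = ((-2*7 + 8*(1/(-5))) + (6*(-4))*5)*106 = ((-14 + 8*(1*(-⅕))) - 24*5)*106 = ((-14 + 8*(-⅕)) - 120)*106 = ((-14 - 8/5) - 120)*106 = (-78/5 - 120)*106 = -678/5*106 = -71868/5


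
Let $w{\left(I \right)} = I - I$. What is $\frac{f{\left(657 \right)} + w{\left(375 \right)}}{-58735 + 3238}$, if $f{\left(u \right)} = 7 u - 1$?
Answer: $- \frac{4598}{55497} \approx -0.082851$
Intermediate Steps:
$w{\left(I \right)} = 0$
$f{\left(u \right)} = -1 + 7 u$
$\frac{f{\left(657 \right)} + w{\left(375 \right)}}{-58735 + 3238} = \frac{\left(-1 + 7 \cdot 657\right) + 0}{-58735 + 3238} = \frac{\left(-1 + 4599\right) + 0}{-55497} = \left(4598 + 0\right) \left(- \frac{1}{55497}\right) = 4598 \left(- \frac{1}{55497}\right) = - \frac{4598}{55497}$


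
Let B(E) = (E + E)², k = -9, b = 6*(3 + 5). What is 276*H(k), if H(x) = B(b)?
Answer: 2543616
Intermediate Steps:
b = 48 (b = 6*8 = 48)
B(E) = 4*E² (B(E) = (2*E)² = 4*E²)
H(x) = 9216 (H(x) = 4*48² = 4*2304 = 9216)
276*H(k) = 276*9216 = 2543616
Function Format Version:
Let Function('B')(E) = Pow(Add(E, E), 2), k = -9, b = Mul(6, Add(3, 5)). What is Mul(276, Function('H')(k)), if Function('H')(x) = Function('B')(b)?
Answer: 2543616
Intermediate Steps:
b = 48 (b = Mul(6, 8) = 48)
Function('B')(E) = Mul(4, Pow(E, 2)) (Function('B')(E) = Pow(Mul(2, E), 2) = Mul(4, Pow(E, 2)))
Function('H')(x) = 9216 (Function('H')(x) = Mul(4, Pow(48, 2)) = Mul(4, 2304) = 9216)
Mul(276, Function('H')(k)) = Mul(276, 9216) = 2543616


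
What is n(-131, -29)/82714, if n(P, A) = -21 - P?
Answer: 55/41357 ≈ 0.0013299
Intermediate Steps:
n(-131, -29)/82714 = (-21 - 1*(-131))/82714 = (-21 + 131)*(1/82714) = 110*(1/82714) = 55/41357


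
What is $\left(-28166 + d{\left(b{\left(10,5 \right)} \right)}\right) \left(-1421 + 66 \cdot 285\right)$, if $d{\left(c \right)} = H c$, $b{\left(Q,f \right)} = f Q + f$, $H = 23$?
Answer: $-467781489$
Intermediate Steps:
$b{\left(Q,f \right)} = f + Q f$ ($b{\left(Q,f \right)} = Q f + f = f + Q f$)
$d{\left(c \right)} = 23 c$
$\left(-28166 + d{\left(b{\left(10,5 \right)} \right)}\right) \left(-1421 + 66 \cdot 285\right) = \left(-28166 + 23 \cdot 5 \left(1 + 10\right)\right) \left(-1421 + 66 \cdot 285\right) = \left(-28166 + 23 \cdot 5 \cdot 11\right) \left(-1421 + 18810\right) = \left(-28166 + 23 \cdot 55\right) 17389 = \left(-28166 + 1265\right) 17389 = \left(-26901\right) 17389 = -467781489$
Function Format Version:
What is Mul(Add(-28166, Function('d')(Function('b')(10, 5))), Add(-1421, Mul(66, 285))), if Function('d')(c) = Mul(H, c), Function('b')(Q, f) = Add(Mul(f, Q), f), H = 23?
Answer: -467781489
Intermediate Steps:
Function('b')(Q, f) = Add(f, Mul(Q, f)) (Function('b')(Q, f) = Add(Mul(Q, f), f) = Add(f, Mul(Q, f)))
Function('d')(c) = Mul(23, c)
Mul(Add(-28166, Function('d')(Function('b')(10, 5))), Add(-1421, Mul(66, 285))) = Mul(Add(-28166, Mul(23, Mul(5, Add(1, 10)))), Add(-1421, Mul(66, 285))) = Mul(Add(-28166, Mul(23, Mul(5, 11))), Add(-1421, 18810)) = Mul(Add(-28166, Mul(23, 55)), 17389) = Mul(Add(-28166, 1265), 17389) = Mul(-26901, 17389) = -467781489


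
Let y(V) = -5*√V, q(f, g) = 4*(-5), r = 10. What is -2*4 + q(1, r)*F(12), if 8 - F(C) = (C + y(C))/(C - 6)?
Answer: -128 - 100*√3/3 ≈ -185.74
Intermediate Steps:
q(f, g) = -20
F(C) = 8 - (C - 5*√C)/(-6 + C) (F(C) = 8 - (C - 5*√C)/(C - 6) = 8 - (C - 5*√C)/(-6 + C))
-2*4 + q(1, r)*F(12) = -2*4 - 20*(-48 + 5*√12 + 7*12)/(-6 + 12) = -8 - 20*(-48 + 5*(2*√3) + 84)/6 = -8 - 10*(-48 + 10*√3 + 84)/3 = -8 - 10*(36 + 10*√3)/3 = -8 - 20*(6 + 5*√3/3) = -8 + (-120 - 100*√3/3) = -128 - 100*√3/3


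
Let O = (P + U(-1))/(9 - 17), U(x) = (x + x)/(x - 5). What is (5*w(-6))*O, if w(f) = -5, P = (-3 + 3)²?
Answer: 25/24 ≈ 1.0417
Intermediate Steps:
P = 0 (P = 0² = 0)
U(x) = 2*x/(-5 + x) (U(x) = (2*x)/(-5 + x) = 2*x/(-5 + x))
O = -1/24 (O = (0 + 2*(-1)/(-5 - 1))/(9 - 17) = (0 + 2*(-1)/(-6))/(-8) = (0 + 2*(-1)*(-⅙))*(-⅛) = (0 + ⅓)*(-⅛) = (⅓)*(-⅛) = -1/24 ≈ -0.041667)
(5*w(-6))*O = (5*(-5))*(-1/24) = -25*(-1/24) = 25/24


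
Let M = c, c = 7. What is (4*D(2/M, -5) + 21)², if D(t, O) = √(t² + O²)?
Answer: 41273/49 + 24*√1229 ≈ 1683.7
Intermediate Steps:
M = 7
D(t, O) = √(O² + t²)
(4*D(2/M, -5) + 21)² = (4*√((-5)² + (2/7)²) + 21)² = (4*√(25 + (2*(⅐))²) + 21)² = (4*√(25 + (2/7)²) + 21)² = (4*√(25 + 4/49) + 21)² = (4*√(1229/49) + 21)² = (4*(√1229/7) + 21)² = (4*√1229/7 + 21)² = (21 + 4*√1229/7)²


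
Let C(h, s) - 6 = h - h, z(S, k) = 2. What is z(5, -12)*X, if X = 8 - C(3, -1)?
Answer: 4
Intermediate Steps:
C(h, s) = 6 (C(h, s) = 6 + (h - h) = 6 + 0 = 6)
X = 2 (X = 8 - 1*6 = 8 - 6 = 2)
z(5, -12)*X = 2*2 = 4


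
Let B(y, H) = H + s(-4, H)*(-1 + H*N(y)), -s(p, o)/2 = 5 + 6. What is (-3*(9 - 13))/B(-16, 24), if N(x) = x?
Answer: 6/4247 ≈ 0.0014128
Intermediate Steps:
s(p, o) = -22 (s(p, o) = -2*(5 + 6) = -2*11 = -22)
B(y, H) = 22 + H - 22*H*y (B(y, H) = H - 22*(-1 + H*y) = H + (22 - 22*H*y) = 22 + H - 22*H*y)
(-3*(9 - 13))/B(-16, 24) = (-3*(9 - 13))/(22 + 24 - 22*24*(-16)) = (-3*(-4))/(22 + 24 + 8448) = 12/8494 = 12*(1/8494) = 6/4247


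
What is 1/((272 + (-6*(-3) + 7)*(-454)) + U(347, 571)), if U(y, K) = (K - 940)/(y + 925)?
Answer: -424/4697195 ≈ -9.0267e-5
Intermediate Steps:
U(y, K) = (-940 + K)/(925 + y)
1/((272 + (-6*(-3) + 7)*(-454)) + U(347, 571)) = 1/((272 + (-6*(-3) + 7)*(-454)) + (-940 + 571)/(925 + 347)) = 1/((272 + (18 + 7)*(-454)) - 369/1272) = 1/((272 + 25*(-454)) + (1/1272)*(-369)) = 1/((272 - 11350) - 123/424) = 1/(-11078 - 123/424) = 1/(-4697195/424) = -424/4697195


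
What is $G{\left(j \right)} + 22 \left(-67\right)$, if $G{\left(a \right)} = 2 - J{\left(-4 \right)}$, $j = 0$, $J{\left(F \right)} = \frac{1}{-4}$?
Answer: $- \frac{5887}{4} \approx -1471.8$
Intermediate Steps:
$J{\left(F \right)} = - \frac{1}{4}$
$G{\left(a \right)} = \frac{9}{4}$ ($G{\left(a \right)} = 2 - - \frac{1}{4} = 2 + \frac{1}{4} = \frac{9}{4}$)
$G{\left(j \right)} + 22 \left(-67\right) = \frac{9}{4} + 22 \left(-67\right) = \frac{9}{4} - 1474 = - \frac{5887}{4}$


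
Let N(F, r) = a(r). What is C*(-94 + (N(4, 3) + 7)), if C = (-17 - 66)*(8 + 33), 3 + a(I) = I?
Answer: 296061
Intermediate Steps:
a(I) = -3 + I
N(F, r) = -3 + r
C = -3403 (C = -83*41 = -3403)
C*(-94 + (N(4, 3) + 7)) = -3403*(-94 + ((-3 + 3) + 7)) = -3403*(-94 + (0 + 7)) = -3403*(-94 + 7) = -3403*(-87) = 296061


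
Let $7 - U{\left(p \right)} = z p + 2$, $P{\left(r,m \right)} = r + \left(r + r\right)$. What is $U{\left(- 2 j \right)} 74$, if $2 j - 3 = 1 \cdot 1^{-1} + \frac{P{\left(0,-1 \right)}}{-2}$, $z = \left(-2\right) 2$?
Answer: $-814$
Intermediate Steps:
$P{\left(r,m \right)} = 3 r$ ($P{\left(r,m \right)} = r + 2 r = 3 r$)
$z = -4$
$j = 2$ ($j = \frac{3}{2} + \frac{1 \cdot 1^{-1} + \frac{3 \cdot 0}{-2}}{2} = \frac{3}{2} + \frac{1 \cdot 1 + 0 \left(- \frac{1}{2}\right)}{2} = \frac{3}{2} + \frac{1 + 0}{2} = \frac{3}{2} + \frac{1}{2} \cdot 1 = \frac{3}{2} + \frac{1}{2} = 2$)
$U{\left(p \right)} = 5 + 4 p$ ($U{\left(p \right)} = 7 - \left(- 4 p + 2\right) = 7 - \left(2 - 4 p\right) = 7 + \left(-2 + 4 p\right) = 5 + 4 p$)
$U{\left(- 2 j \right)} 74 = \left(5 + 4 \left(\left(-2\right) 2\right)\right) 74 = \left(5 + 4 \left(-4\right)\right) 74 = \left(5 - 16\right) 74 = \left(-11\right) 74 = -814$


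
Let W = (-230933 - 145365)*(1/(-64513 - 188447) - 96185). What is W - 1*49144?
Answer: 4577839125937429/126480 ≈ 3.6194e+10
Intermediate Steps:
W = 4577845341670549/126480 (W = -376298*(1/(-252960) - 96185) = -376298*(-1/252960 - 96185) = -376298*(-24330957601/252960) = 4577845341670549/126480 ≈ 3.6194e+10)
W - 1*49144 = 4577845341670549/126480 - 1*49144 = 4577845341670549/126480 - 49144 = 4577839125937429/126480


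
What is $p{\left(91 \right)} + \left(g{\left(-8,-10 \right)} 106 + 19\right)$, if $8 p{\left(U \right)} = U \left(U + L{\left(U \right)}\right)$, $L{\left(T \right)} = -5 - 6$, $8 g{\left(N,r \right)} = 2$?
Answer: $\frac{1911}{2} \approx 955.5$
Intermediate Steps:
$g{\left(N,r \right)} = \frac{1}{4}$ ($g{\left(N,r \right)} = \frac{1}{8} \cdot 2 = \frac{1}{4}$)
$L{\left(T \right)} = -11$
$p{\left(U \right)} = \frac{U \left(-11 + U\right)}{8}$ ($p{\left(U \right)} = \frac{U \left(U - 11\right)}{8} = \frac{U \left(-11 + U\right)}{8}$)
$p{\left(91 \right)} + \left(g{\left(-8,-10 \right)} 106 + 19\right) = \frac{1}{8} \cdot 91 \left(-11 + 91\right) + \left(\frac{1}{4} \cdot 106 + 19\right) = \frac{1}{8} \cdot 91 \cdot 80 + \left(\frac{53}{2} + 19\right) = 910 + \frac{91}{2} = \frac{1911}{2}$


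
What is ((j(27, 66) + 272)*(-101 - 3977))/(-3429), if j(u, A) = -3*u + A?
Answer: 1048046/3429 ≈ 305.64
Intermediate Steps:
j(u, A) = A - 3*u
((j(27, 66) + 272)*(-101 - 3977))/(-3429) = (((66 - 3*27) + 272)*(-101 - 3977))/(-3429) = (((66 - 81) + 272)*(-4078))*(-1/3429) = ((-15 + 272)*(-4078))*(-1/3429) = (257*(-4078))*(-1/3429) = -1048046*(-1/3429) = 1048046/3429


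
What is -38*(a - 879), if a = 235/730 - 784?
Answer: 4612269/73 ≈ 63182.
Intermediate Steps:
a = -114417/146 (a = 235*(1/730) - 784 = 47/146 - 784 = -114417/146 ≈ -783.68)
-38*(a - 879) = -38*(-114417/146 - 879) = -38*(-242751/146) = 4612269/73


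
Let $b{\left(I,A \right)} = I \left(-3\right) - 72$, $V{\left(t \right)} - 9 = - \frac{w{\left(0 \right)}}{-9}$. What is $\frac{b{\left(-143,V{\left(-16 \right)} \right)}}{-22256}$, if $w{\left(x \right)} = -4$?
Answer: $- \frac{357}{22256} \approx -0.016041$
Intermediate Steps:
$V{\left(t \right)} = \frac{77}{9}$ ($V{\left(t \right)} = 9 - - \frac{4}{-9} = 9 - \left(-4\right) \left(- \frac{1}{9}\right) = 9 - \frac{4}{9} = \frac{77}{9}$)
$b{\left(I,A \right)} = -72 - 3 I$ ($b{\left(I,A \right)} = - 3 I - 72 = -72 - 3 I$)
$\frac{b{\left(-143,V{\left(-16 \right)} \right)}}{-22256} = \frac{-72 - -429}{-22256} = \left(-72 + 429\right) \left(- \frac{1}{22256}\right) = 357 \left(- \frac{1}{22256}\right) = - \frac{357}{22256}$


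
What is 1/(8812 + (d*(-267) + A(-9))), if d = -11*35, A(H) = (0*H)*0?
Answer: 1/111607 ≈ 8.9600e-6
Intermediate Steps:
A(H) = 0 (A(H) = 0*0 = 0)
d = -385
1/(8812 + (d*(-267) + A(-9))) = 1/(8812 + (-385*(-267) + 0)) = 1/(8812 + (102795 + 0)) = 1/(8812 + 102795) = 1/111607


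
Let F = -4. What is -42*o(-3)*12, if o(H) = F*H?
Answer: -6048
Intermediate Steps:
o(H) = -4*H
-42*o(-3)*12 = -(-168)*(-3)*12 = -42*12*12 = -504*12 = -6048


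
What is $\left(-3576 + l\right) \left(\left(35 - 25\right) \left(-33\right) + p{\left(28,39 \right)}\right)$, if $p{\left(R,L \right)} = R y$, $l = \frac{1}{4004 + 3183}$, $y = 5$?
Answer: $\frac{4883135090}{7187} \approx 6.7944 \cdot 10^{5}$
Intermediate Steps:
$l = \frac{1}{7187} \approx 0.00013914$
$p{\left(R,L \right)} = 5 R$ ($p{\left(R,L \right)} = R 5 = 5 R$)
$\left(-3576 + l\right) \left(\left(35 - 25\right) \left(-33\right) + p{\left(28,39 \right)}\right) = \left(-3576 + \frac{1}{7187}\right) \left(\left(35 - 25\right) \left(-33\right) + 5 \cdot 28\right) = - \frac{25700711 \left(10 \left(-33\right) + 140\right)}{7187} = - \frac{25700711 \left(-330 + 140\right)}{7187} = \left(- \frac{25700711}{7187}\right) \left(-190\right) = \frac{4883135090}{7187}$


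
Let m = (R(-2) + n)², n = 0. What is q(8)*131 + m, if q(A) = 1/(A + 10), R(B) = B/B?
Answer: 149/18 ≈ 8.2778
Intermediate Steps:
R(B) = 1
q(A) = 1/(10 + A)
m = 1 (m = (1 + 0)² = 1² = 1)
q(8)*131 + m = 131/(10 + 8) + 1 = 131/18 + 1 = 149/18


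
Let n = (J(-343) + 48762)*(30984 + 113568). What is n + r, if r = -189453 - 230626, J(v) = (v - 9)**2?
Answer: 24958795553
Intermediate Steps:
J(v) = (-9 + v)**2
n = 24959215632 (n = ((-9 - 343)**2 + 48762)*(30984 + 113568) = ((-352)**2 + 48762)*144552 = (123904 + 48762)*144552 = 172666*144552 = 24959215632)
r = -420079
n + r = 24959215632 - 420079 = 24958795553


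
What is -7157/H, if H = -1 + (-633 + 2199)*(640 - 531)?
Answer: -7157/170693 ≈ -0.041929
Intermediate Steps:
H = 170693 (H = -1 + 1566*109 = -1 + 170694 = 170693)
-7157/H = -7157/170693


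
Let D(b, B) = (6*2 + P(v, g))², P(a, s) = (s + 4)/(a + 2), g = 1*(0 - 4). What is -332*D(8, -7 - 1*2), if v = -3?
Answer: -47808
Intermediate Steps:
g = -4 (g = 1*(-4) = -4)
P(a, s) = (4 + s)/(2 + a)
D(b, B) = 144 (D(b, B) = (6*2 + (4 - 4)/(2 - 3))² = (12 + 0/(-1))² = (12 - 1*0)² = (12 + 0)² = 12² = 144)
-332*D(8, -7 - 1*2) = -332*144 = -47808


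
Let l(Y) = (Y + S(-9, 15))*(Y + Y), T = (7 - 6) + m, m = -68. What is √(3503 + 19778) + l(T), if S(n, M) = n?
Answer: 10184 + √23281 ≈ 10337.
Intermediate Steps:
T = -67 (T = (7 - 6) - 68 = 1 - 68 = -67)
l(Y) = 2*Y*(-9 + Y) (l(Y) = (Y - 9)*(Y + Y) = (-9 + Y)*(2*Y) = 2*Y*(-9 + Y))
√(3503 + 19778) + l(T) = √(3503 + 19778) + 2*(-67)*(-9 - 67) = √23281 + 2*(-67)*(-76) = √23281 + 10184 = 10184 + √23281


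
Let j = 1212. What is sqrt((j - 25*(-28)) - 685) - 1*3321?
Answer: -3321 + sqrt(1227) ≈ -3286.0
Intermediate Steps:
sqrt((j - 25*(-28)) - 685) - 1*3321 = sqrt((1212 - 25*(-28)) - 685) - 1*3321 = sqrt((1212 - 1*(-700)) - 685) - 3321 = sqrt((1212 + 700) - 685) - 3321 = sqrt(1912 - 685) - 3321 = sqrt(1227) - 3321 = -3321 + sqrt(1227)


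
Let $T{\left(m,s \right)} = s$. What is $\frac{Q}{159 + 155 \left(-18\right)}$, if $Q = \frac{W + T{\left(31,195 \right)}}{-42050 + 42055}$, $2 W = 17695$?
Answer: $- \frac{3617}{5262} \approx -0.68738$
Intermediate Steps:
$W = \frac{17695}{2}$ ($W = \frac{1}{2} \cdot 17695 = \frac{17695}{2} \approx 8847.5$)
$Q = \frac{3617}{2}$ ($Q = \frac{\frac{17695}{2} + 195}{-42050 + 42055} = \frac{18085}{2 \cdot 5} = \frac{18085}{2} \cdot \frac{1}{5} = \frac{3617}{2} \approx 1808.5$)
$\frac{Q}{159 + 155 \left(-18\right)} = \frac{3617}{2 \left(159 + 155 \left(-18\right)\right)} = \frac{3617}{2 \left(159 - 2790\right)} = \frac{3617}{2 \left(-2631\right)} = \frac{3617}{2} \left(- \frac{1}{2631}\right) = - \frac{3617}{5262}$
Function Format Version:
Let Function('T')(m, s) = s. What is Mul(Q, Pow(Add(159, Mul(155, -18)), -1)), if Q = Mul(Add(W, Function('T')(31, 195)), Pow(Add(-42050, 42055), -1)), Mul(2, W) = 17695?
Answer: Rational(-3617, 5262) ≈ -0.68738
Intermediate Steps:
W = Rational(17695, 2) (W = Mul(Rational(1, 2), 17695) = Rational(17695, 2) ≈ 8847.5)
Q = Rational(3617, 2) (Q = Mul(Add(Rational(17695, 2), 195), Pow(Add(-42050, 42055), -1)) = Mul(Rational(18085, 2), Pow(5, -1)) = Mul(Rational(18085, 2), Rational(1, 5)) = Rational(3617, 2) ≈ 1808.5)
Mul(Q, Pow(Add(159, Mul(155, -18)), -1)) = Mul(Rational(3617, 2), Pow(Add(159, Mul(155, -18)), -1)) = Mul(Rational(3617, 2), Pow(Add(159, -2790), -1)) = Mul(Rational(3617, 2), Pow(-2631, -1)) = Mul(Rational(3617, 2), Rational(-1, 2631)) = Rational(-3617, 5262)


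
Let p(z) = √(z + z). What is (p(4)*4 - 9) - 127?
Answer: -136 + 8*√2 ≈ -124.69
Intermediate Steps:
p(z) = √2*√z (p(z) = √(2*z) = √2*√z)
(p(4)*4 - 9) - 127 = ((√2*√4)*4 - 9) - 127 = ((√2*2)*4 - 9) - 127 = ((2*√2)*4 - 9) - 127 = (8*√2 - 9) - 127 = (-9 + 8*√2) - 127 = -136 + 8*√2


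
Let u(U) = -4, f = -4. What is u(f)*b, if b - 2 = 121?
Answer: -492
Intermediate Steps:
b = 123 (b = 2 + 121 = 123)
u(f)*b = -4*123 = -492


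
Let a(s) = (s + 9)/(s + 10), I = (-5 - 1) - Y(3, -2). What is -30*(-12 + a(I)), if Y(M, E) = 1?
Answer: 340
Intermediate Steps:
I = -7 (I = (-5 - 1) - 1*1 = -6 - 1 = -7)
a(s) = (9 + s)/(10 + s)
-30*(-12 + a(I)) = -30*(-12 + (9 - 7)/(10 - 7)) = -30*(-12 + 2/3) = -30*(-12 + (⅓)*2) = -30*(-12 + ⅔) = -30*(-34/3) = 340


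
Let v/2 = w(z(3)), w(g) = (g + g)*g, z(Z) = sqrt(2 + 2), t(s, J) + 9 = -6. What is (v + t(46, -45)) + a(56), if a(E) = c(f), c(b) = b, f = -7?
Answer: -6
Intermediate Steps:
t(s, J) = -15 (t(s, J) = -9 - 6 = -15)
z(Z) = 2 (z(Z) = sqrt(4) = 2)
w(g) = 2*g**2 (w(g) = (2*g)*g = 2*g**2)
v = 16 (v = 2*(2*2**2) = 2*(2*4) = 2*8 = 16)
a(E) = -7
(v + t(46, -45)) + a(56) = (16 - 15) - 7 = 1 - 7 = -6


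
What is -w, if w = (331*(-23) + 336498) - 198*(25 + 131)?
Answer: -297997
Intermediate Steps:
w = 297997 (w = (-7613 + 336498) - 198*156 = 328885 - 30888 = 297997)
-w = -1*297997 = -297997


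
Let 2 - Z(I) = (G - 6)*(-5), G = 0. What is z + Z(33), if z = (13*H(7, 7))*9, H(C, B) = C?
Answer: 791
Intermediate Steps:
Z(I) = -28 (Z(I) = 2 - (0 - 6)*(-5) = 2 - (-6)*(-5) = 2 - 1*30 = 2 - 30 = -28)
z = 819 (z = (13*7)*9 = 91*9 = 819)
z + Z(33) = 819 - 28 = 791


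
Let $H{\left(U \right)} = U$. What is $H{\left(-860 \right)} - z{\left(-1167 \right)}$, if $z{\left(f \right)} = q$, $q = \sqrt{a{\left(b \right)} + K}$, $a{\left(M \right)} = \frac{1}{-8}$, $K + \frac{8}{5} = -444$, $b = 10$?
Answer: $-860 - \frac{3 i \sqrt{19810}}{20} \approx -860.0 - 21.112 i$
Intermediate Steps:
$K = - \frac{2228}{5}$ ($K = - \frac{8}{5} - 444 = - \frac{2228}{5} \approx -445.6$)
$a{\left(M \right)} = - \frac{1}{8}$
$q = \frac{3 i \sqrt{19810}}{20}$ ($q = \sqrt{- \frac{1}{8} - \frac{2228}{5}} = \sqrt{- \frac{17829}{40}} = \frac{3 i \sqrt{19810}}{20} \approx 21.112 i$)
$z{\left(f \right)} = \frac{3 i \sqrt{19810}}{20}$
$H{\left(-860 \right)} - z{\left(-1167 \right)} = -860 - \frac{3 i \sqrt{19810}}{20}$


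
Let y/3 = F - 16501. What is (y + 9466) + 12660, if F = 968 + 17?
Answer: -24422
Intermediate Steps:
F = 985
y = -46548 (y = 3*(985 - 16501) = 3*(-15516) = -46548)
(y + 9466) + 12660 = (-46548 + 9466) + 12660 = -37082 + 12660 = -24422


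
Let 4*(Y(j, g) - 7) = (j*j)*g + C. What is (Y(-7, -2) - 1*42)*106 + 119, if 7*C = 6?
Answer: -43157/7 ≈ -6165.3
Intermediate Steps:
C = 6/7 (C = (1/7)*6 = 6/7 ≈ 0.85714)
Y(j, g) = 101/14 + g*j**2/4 (Y(j, g) = 7 + ((j*j)*g + 6/7)/4 = 7 + (j**2*g + 6/7)/4 = 7 + (g*j**2 + 6/7)/4 = 7 + (6/7 + g*j**2)/4 = 7 + (3/14 + g*j**2/4) = 101/14 + g*j**2/4)
(Y(-7, -2) - 1*42)*106 + 119 = ((101/14 + (1/4)*(-2)*(-7)**2) - 1*42)*106 + 119 = ((101/14 + (1/4)*(-2)*49) - 42)*106 + 119 = ((101/14 - 49/2) - 42)*106 + 119 = (-121/7 - 42)*106 + 119 = -415/7*106 + 119 = -43990/7 + 119 = -43157/7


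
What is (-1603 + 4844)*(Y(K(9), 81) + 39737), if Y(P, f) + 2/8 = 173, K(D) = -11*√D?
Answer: 517389999/4 ≈ 1.2935e+8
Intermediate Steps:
Y(P, f) = 691/4 (Y(P, f) = -¼ + 173 = 691/4)
(-1603 + 4844)*(Y(K(9), 81) + 39737) = (-1603 + 4844)*(691/4 + 39737) = 3241*(159639/4) = 517389999/4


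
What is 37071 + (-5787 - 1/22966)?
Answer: 718468343/22966 ≈ 31284.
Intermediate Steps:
37071 + (-5787 - 1/22966) = 37071 - 132904243/22966 = 718468343/22966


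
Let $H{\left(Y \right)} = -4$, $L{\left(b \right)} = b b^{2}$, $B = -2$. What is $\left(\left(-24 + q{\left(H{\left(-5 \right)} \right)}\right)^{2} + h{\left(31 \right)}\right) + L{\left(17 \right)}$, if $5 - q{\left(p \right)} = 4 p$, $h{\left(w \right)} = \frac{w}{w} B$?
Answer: $4920$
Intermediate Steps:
$L{\left(b \right)} = b^{3}$
$h{\left(w \right)} = -2$ ($h{\left(w \right)} = \frac{w}{w} \left(-2\right) = 1 \left(-2\right) = -2$)
$q{\left(p \right)} = 5 - 4 p$
$\left(\left(-24 + q{\left(H{\left(-5 \right)} \right)}\right)^{2} + h{\left(31 \right)}\right) + L{\left(17 \right)} = \left(\left(-24 + \left(5 - -16\right)\right)^{2} - 2\right) + 17^{3} = \left(\left(-24 + \left(5 + 16\right)\right)^{2} - 2\right) + 4913 = \left(\left(-24 + 21\right)^{2} - 2\right) + 4913 = \left(\left(-3\right)^{2} - 2\right) + 4913 = \left(9 - 2\right) + 4913 = 7 + 4913 = 4920$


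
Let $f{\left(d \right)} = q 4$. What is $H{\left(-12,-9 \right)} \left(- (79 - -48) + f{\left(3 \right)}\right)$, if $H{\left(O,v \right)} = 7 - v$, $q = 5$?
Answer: $-1712$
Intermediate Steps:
$f{\left(d \right)} = 20$ ($f{\left(d \right)} = 5 \cdot 4 = 20$)
$H{\left(-12,-9 \right)} \left(- (79 - -48) + f{\left(3 \right)}\right) = \left(7 - -9\right) \left(- (79 - -48) + 20\right) = \left(7 + 9\right) \left(- (79 + 48) + 20\right) = 16 \left(\left(-1\right) 127 + 20\right) = 16 \left(-127 + 20\right) = 16 \left(-107\right) = -1712$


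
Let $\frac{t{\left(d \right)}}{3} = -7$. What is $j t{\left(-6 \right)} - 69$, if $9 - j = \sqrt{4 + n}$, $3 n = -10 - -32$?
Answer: $-258 + 7 \sqrt{102} \approx -187.3$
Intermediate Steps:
$n = \frac{22}{3}$ ($n = \frac{-10 - -32}{3} = \frac{-10 + 32}{3} = \frac{1}{3} \cdot 22 = \frac{22}{3} \approx 7.3333$)
$t{\left(d \right)} = -21$ ($t{\left(d \right)} = 3 \left(-7\right) = -21$)
$j = 9 - \frac{\sqrt{102}}{3}$ ($j = 9 - \sqrt{4 + \frac{22}{3}} = 9 - \sqrt{\frac{34}{3}} = 9 - \frac{\sqrt{102}}{3} \approx 5.6335$)
$j t{\left(-6 \right)} - 69 = \left(9 - \frac{\sqrt{102}}{3}\right) \left(-21\right) - 69 = \left(-189 + 7 \sqrt{102}\right) - 69 = -258 + 7 \sqrt{102}$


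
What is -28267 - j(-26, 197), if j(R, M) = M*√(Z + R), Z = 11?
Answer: -28267 - 197*I*√15 ≈ -28267.0 - 762.98*I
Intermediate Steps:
j(R, M) = M*√(11 + R)
-28267 - j(-26, 197) = -28267 - 197*√(11 - 26) = -28267 - 197*√(-15) = -28267 - 197*I*√15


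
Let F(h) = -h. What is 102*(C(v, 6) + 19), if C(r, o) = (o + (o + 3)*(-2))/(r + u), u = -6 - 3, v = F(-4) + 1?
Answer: 2244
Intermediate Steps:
v = 5 (v = -1*(-4) + 1 = 4 + 1 = 5)
u = -9
C(r, o) = (-6 - o)/(-9 + r) (C(r, o) = (o + (o + 3)*(-2))/(r - 9) = (o + (3 + o)*(-2))/(-9 + r) = (o + (-6 - 2*o))/(-9 + r) = (-6 - o)/(-9 + r))
102*(C(v, 6) + 19) = 102*((-6 - 1*6)/(-9 + 5) + 19) = 102*((-6 - 6)/(-4) + 19) = 102*(-¼*(-12) + 19) = 102*(3 + 19) = 102*22 = 2244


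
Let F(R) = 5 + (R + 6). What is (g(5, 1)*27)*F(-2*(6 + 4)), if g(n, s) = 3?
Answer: -729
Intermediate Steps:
F(R) = 11 + R (F(R) = 5 + (6 + R) = 11 + R)
(g(5, 1)*27)*F(-2*(6 + 4)) = (3*27)*(11 - 2*(6 + 4)) = 81*(11 - 2*10) = 81*(11 - 20) = 81*(-9) = -729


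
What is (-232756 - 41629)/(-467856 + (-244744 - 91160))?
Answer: 54877/160752 ≈ 0.34138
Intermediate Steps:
(-232756 - 41629)/(-467856 + (-244744 - 91160)) = -274385/(-467856 - 335904) = -274385/(-803760) = -274385*(-1/803760) = 54877/160752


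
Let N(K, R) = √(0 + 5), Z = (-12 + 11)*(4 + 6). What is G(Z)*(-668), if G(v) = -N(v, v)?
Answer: 668*√5 ≈ 1493.7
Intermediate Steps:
Z = -10 (Z = -1*10 = -10)
N(K, R) = √5
G(v) = -√5
G(Z)*(-668) = -√5*(-668) = 668*√5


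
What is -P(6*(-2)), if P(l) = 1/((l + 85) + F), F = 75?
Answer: -1/148 ≈ -0.0067568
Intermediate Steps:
P(l) = 1/(160 + l) (P(l) = 1/((l + 85) + 75) = 1/((85 + l) + 75) = 1/(160 + l))
-P(6*(-2)) = -1/(160 + 6*(-2)) = -1/(160 - 12) = -1/148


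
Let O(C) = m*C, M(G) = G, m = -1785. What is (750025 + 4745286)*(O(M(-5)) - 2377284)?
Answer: -13014869264649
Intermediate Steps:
O(C) = -1785*C
(750025 + 4745286)*(O(M(-5)) - 2377284) = (750025 + 4745286)*(-1785*(-5) - 2377284) = 5495311*(8925 - 2377284) = 5495311*(-2368359) = -13014869264649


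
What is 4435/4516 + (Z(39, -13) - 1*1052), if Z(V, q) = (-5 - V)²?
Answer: 3996579/4516 ≈ 884.98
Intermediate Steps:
4435/4516 + (Z(39, -13) - 1*1052) = 4435/4516 + ((5 + 39)² - 1*1052) = 4435*(1/4516) + (44² - 1052) = 4435/4516 + (1936 - 1052) = 4435/4516 + 884 = 3996579/4516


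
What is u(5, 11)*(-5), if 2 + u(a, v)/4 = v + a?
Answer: -280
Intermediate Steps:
u(a, v) = -8 + 4*a + 4*v (u(a, v) = -8 + 4*(v + a) = -8 + 4*(a + v) = -8 + (4*a + 4*v) = -8 + 4*a + 4*v)
u(5, 11)*(-5) = (-8 + 4*5 + 4*11)*(-5) = (-8 + 20 + 44)*(-5) = 56*(-5) = -280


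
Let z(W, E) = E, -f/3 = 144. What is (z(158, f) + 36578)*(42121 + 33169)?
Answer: 2721432340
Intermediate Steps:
f = -432 (f = -3*144 = -432)
(z(158, f) + 36578)*(42121 + 33169) = (-432 + 36578)*(42121 + 33169) = 36146*75290 = 2721432340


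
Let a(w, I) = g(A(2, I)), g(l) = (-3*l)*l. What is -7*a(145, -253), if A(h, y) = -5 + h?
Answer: 189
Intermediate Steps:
g(l) = -3*l²
a(w, I) = -27 (a(w, I) = -3*(-5 + 2)² = -3*(-3)² = -3*9 = -27)
-7*a(145, -253) = -7*(-27) = 189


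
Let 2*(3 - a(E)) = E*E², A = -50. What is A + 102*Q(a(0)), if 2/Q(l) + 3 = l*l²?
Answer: -83/2 ≈ -41.500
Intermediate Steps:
a(E) = 3 - E³/2 (a(E) = 3 - E*E²/2 = 3 - E³/2)
Q(l) = 2/(-3 + l³) (Q(l) = 2/(-3 + l*l²) = 2/(-3 + l³))
A + 102*Q(a(0)) = -50 + 102*(2/(-3 + (3 - ½*0³)³)) = -50 + 102*(2/(-3 + (3 - ½*0)³)) = -50 + 102*(2/(-3 + (3 + 0)³)) = -50 + 102*(2/(-3 + 3³)) = -50 + 102*(2/(-3 + 27)) = -50 + 102*(2/24) = -50 + 102*(2*(1/24)) = -50 + 102*(1/12) = -50 + 17/2 = -83/2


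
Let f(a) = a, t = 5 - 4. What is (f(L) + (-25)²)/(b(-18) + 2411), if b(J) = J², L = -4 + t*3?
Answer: 624/2735 ≈ 0.22815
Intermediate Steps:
t = 1
L = -1 (L = -4 + 1*3 = -4 + 3 = -1)
(f(L) + (-25)²)/(b(-18) + 2411) = (-1 + (-25)²)/((-18)² + 2411) = (-1 + 625)/(324 + 2411) = 624/2735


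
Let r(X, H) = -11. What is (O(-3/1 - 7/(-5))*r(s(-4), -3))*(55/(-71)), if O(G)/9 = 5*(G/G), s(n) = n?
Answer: 27225/71 ≈ 383.45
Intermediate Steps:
O(G) = 45 (O(G) = 9*(5*(G/G)) = 9*(5*1) = 9*5 = 45)
(O(-3/1 - 7/(-5))*r(s(-4), -3))*(55/(-71)) = (45*(-11))*(55/(-71)) = -27225*(-1)/71 = -495*(-55/71) = 27225/71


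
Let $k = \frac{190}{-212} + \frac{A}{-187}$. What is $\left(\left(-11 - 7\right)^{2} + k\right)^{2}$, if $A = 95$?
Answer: $\frac{40889540727049}{392911684} \approx 1.0407 \cdot 10^{5}$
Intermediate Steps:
$k = - \frac{27835}{19822}$ ($k = \frac{190}{-212} + \frac{95}{-187} = 190 \left(- \frac{1}{212}\right) + 95 \left(- \frac{1}{187}\right) = - \frac{95}{106} - \frac{95}{187} = - \frac{27835}{19822} \approx -1.4042$)
$\left(\left(-11 - 7\right)^{2} + k\right)^{2} = \left(\left(-11 - 7\right)^{2} - \frac{27835}{19822}\right)^{2} = \left(\left(-18\right)^{2} - \frac{27835}{19822}\right)^{2} = \left(324 - \frac{27835}{19822}\right)^{2} = \left(\frac{6394493}{19822}\right)^{2} = \frac{40889540727049}{392911684}$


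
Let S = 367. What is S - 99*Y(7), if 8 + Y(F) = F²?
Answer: -3692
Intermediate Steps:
Y(F) = -8 + F²
S - 99*Y(7) = 367 - 99*(-8 + 7²) = 367 - 99*(-8 + 49) = 367 - 99*41 = 367 - 4059 = -3692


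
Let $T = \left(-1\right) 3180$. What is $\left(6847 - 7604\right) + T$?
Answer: $-3937$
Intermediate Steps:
$T = -3180$
$\left(6847 - 7604\right) + T = \left(6847 - 7604\right) - 3180 = -757 - 3180 = -3937$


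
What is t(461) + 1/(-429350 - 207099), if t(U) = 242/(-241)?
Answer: -154020899/153384209 ≈ -1.0042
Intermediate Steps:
t(U) = -242/241 (t(U) = 242*(-1/241) = -242/241)
t(461) + 1/(-429350 - 207099) = -242/241 + 1/(-429350 - 207099) = -242/241 + 1/(-636449) = -242/241 - 1/636449 = -154020899/153384209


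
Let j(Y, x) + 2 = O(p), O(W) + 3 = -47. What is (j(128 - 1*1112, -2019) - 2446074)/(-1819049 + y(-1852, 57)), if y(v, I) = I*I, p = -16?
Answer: 1223063/907900 ≈ 1.3471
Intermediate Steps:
O(W) = -50 (O(W) = -3 - 47 = -50)
j(Y, x) = -52 (j(Y, x) = -2 - 50 = -52)
y(v, I) = I**2
(j(128 - 1*1112, -2019) - 2446074)/(-1819049 + y(-1852, 57)) = (-52 - 2446074)/(-1819049 + 57**2) = -2446126/(-1819049 + 3249) = -2446126/(-1815800) = -2446126*(-1/1815800) = 1223063/907900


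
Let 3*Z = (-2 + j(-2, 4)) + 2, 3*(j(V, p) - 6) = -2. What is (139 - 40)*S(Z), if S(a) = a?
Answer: 176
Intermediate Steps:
j(V, p) = 16/3 (j(V, p) = 6 + (⅓)*(-2) = 6 - ⅔ = 16/3)
Z = 16/9 (Z = ((-2 + 16/3) + 2)/3 = (10/3 + 2)/3 = (⅓)*(16/3) = 16/9 ≈ 1.7778)
(139 - 40)*S(Z) = (139 - 40)*(16/9) = 99*(16/9) = 176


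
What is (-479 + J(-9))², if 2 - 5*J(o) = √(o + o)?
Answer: 5726431/25 + 14358*I*√2/25 ≈ 2.2906e+5 + 812.21*I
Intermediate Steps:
J(o) = ⅖ - √2*√o/5 (J(o) = ⅖ - √(o + o)/5 = ⅖ - √2*√o/5)
(-479 + J(-9))² = (-479 + (⅖ - √2*√(-9)/5))² = (-479 + (⅖ - √2*3*I/5))² = (-479 + (⅖ - 3*I*√2/5))² = (-2393/5 - 3*I*√2/5)²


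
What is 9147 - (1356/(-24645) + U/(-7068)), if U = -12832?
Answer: 4282304129/468255 ≈ 9145.2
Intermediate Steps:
9147 - (1356/(-24645) + U/(-7068)) = 9147 - (1356/(-24645) - 12832/(-7068)) = 9147 - (1356*(-1/24645) - 12832*(-1/7068)) = 9147 - (-452/8215 + 3208/1767) = 9147 - 1*824356/468255 = 9147 - 824356/468255 = 4282304129/468255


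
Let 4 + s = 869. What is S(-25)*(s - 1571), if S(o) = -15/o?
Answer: -2118/5 ≈ -423.60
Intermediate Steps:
s = 865 (s = -4 + 869 = 865)
S(-25)*(s - 1571) = (-15/(-25))*(865 - 1571) = -15*(-1/25)*(-706) = (⅗)*(-706) = -2118/5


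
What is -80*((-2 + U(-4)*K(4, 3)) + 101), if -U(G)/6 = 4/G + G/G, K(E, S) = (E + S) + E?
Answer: -7920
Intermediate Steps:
K(E, S) = S + 2*E
U(G) = -6 - 24/G (U(G) = -6*(4/G + G/G) = -6*(4/G + 1) = -6*(1 + 4/G) = -6 - 24/G)
-80*((-2 + U(-4)*K(4, 3)) + 101) = -80*((-2 + (-6 - 24/(-4))*(3 + 2*4)) + 101) = -80*((-2 + (-6 - 24*(-¼))*(3 + 8)) + 101) = -80*((-2 + (-6 + 6)*11) + 101) = -80*((-2 + 0*11) + 101) = -80*((-2 + 0) + 101) = -80*(-2 + 101) = -80*99 = -7920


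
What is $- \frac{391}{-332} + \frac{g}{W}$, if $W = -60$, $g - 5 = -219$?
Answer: $\frac{23627}{4980} \approx 4.7444$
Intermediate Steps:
$g = -214$ ($g = 5 - 219 = -214$)
$- \frac{391}{-332} + \frac{g}{W} = - \frac{391}{-332} - \frac{214}{-60} = \left(-391\right) \left(- \frac{1}{332}\right) - - \frac{107}{30} = \frac{391}{332} + \frac{107}{30} = \frac{23627}{4980}$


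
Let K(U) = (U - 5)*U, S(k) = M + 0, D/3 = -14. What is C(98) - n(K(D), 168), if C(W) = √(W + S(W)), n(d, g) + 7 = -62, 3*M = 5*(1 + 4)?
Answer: 69 + √957/3 ≈ 79.312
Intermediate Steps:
D = -42 (D = 3*(-14) = -42)
M = 25/3 (M = (5*(1 + 4))/3 = (5*5)/3 = (⅓)*25 = 25/3 ≈ 8.3333)
S(k) = 25/3 (S(k) = 25/3 + 0 = 25/3)
K(U) = U*(-5 + U) (K(U) = (-5 + U)*U = U*(-5 + U))
n(d, g) = -69 (n(d, g) = -7 - 62 = -69)
C(W) = √(25/3 + W) (C(W) = √(W + 25/3) = √(25/3 + W))
C(98) - n(K(D), 168) = √(75 + 9*98)/3 - 1*(-69) = √(75 + 882)/3 + 69 = √957/3 + 69 = 69 + √957/3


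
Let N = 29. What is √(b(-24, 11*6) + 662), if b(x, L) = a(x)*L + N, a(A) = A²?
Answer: √38707 ≈ 196.74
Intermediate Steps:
b(x, L) = 29 + L*x² (b(x, L) = x²*L + 29 = L*x² + 29 = 29 + L*x²)
√(b(-24, 11*6) + 662) = √((29 + (11*6)*(-24)²) + 662) = √((29 + 66*576) + 662) = √((29 + 38016) + 662) = √(38045 + 662) = √38707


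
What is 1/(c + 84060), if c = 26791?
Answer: 1/110851 ≈ 9.0211e-6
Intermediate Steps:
1/(c + 84060) = 1/(26791 + 84060) = 1/110851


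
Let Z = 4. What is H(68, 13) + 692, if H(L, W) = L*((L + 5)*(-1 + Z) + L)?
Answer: 20208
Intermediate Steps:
H(L, W) = L*(15 + 4*L) (H(L, W) = L*((L + 5)*(-1 + 4) + L) = L*((5 + L)*3 + L) = L*((15 + 3*L) + L) = L*(15 + 4*L))
H(68, 13) + 692 = 68*(15 + 4*68) + 692 = 68*(15 + 272) + 692 = 68*287 + 692 = 19516 + 692 = 20208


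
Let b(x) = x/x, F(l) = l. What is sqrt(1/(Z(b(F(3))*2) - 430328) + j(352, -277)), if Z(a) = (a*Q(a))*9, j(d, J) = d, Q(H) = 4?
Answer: sqrt(4072644934901)/107564 ≈ 18.762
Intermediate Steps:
b(x) = 1
Z(a) = 36*a (Z(a) = (a*4)*9 = (4*a)*9 = 36*a)
sqrt(1/(Z(b(F(3))*2) - 430328) + j(352, -277)) = sqrt(1/(36*(1*2) - 430328) + 352) = sqrt(1/(36*2 - 430328) + 352) = sqrt(1/(72 - 430328) + 352) = sqrt(1/(-430256) + 352) = sqrt(-1/430256 + 352) = sqrt(151450111/430256) = sqrt(4072644934901)/107564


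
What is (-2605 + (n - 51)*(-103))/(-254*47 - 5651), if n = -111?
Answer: -14081/17589 ≈ -0.80056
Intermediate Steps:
(-2605 + (n - 51)*(-103))/(-254*47 - 5651) = (-2605 + (-111 - 51)*(-103))/(-254*47 - 5651) = (-2605 - 162*(-103))/(-11938 - 5651) = (-2605 + 16686)/(-17589) = 14081*(-1/17589) = -14081/17589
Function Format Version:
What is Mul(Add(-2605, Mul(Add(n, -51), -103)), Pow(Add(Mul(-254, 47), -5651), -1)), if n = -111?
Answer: Rational(-14081, 17589) ≈ -0.80056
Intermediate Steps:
Mul(Add(-2605, Mul(Add(n, -51), -103)), Pow(Add(Mul(-254, 47), -5651), -1)) = Mul(Add(-2605, Mul(Add(-111, -51), -103)), Pow(Add(Mul(-254, 47), -5651), -1)) = Mul(Add(-2605, Mul(-162, -103)), Pow(Add(-11938, -5651), -1)) = Mul(Add(-2605, 16686), Pow(-17589, -1)) = Mul(14081, Rational(-1, 17589)) = Rational(-14081, 17589)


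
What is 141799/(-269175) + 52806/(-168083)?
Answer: -38048056367/45243741525 ≈ -0.84096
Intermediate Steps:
141799/(-269175) + 52806/(-168083) = 141799*(-1/269175) + 52806*(-1/168083) = -141799/269175 - 52806/168083 = -38048056367/45243741525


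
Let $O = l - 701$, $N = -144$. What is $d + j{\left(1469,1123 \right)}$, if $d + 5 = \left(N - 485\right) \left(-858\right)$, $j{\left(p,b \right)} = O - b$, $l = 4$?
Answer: $537857$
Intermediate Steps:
$O = -697$ ($O = 4 - 701 = -697$)
$j{\left(p,b \right)} = -697 - b$
$d = 539677$ ($d = -5 + \left(-144 - 485\right) \left(-858\right) = -5 - -539682 = -5 + 539682 = 539677$)
$d + j{\left(1469,1123 \right)} = 539677 - 1820 = 537857$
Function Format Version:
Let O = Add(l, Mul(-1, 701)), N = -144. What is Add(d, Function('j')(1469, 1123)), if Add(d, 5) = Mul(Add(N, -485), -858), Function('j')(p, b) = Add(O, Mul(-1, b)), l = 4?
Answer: 537857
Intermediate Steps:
O = -697 (O = Add(4, Mul(-1, 701)) = Add(4, -701) = -697)
Function('j')(p, b) = Add(-697, Mul(-1, b))
d = 539677 (d = Add(-5, Mul(Add(-144, -485), -858)) = Add(-5, Mul(-629, -858)) = Add(-5, 539682) = 539677)
Add(d, Function('j')(1469, 1123)) = Add(539677, Add(-697, Mul(-1, 1123))) = Add(539677, Add(-697, -1123)) = Add(539677, -1820) = 537857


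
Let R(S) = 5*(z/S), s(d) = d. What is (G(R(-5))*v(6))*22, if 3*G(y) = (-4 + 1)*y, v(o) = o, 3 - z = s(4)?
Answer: -132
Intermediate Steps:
z = -1 (z = 3 - 1*4 = 3 - 4 = -1)
R(S) = -5/S (R(S) = 5*(-1/S) = -5/S)
G(y) = -y (G(y) = ((-4 + 1)*y)/3 = (-3*y)/3 = -y)
(G(R(-5))*v(6))*22 = (-(-5)/(-5)*6)*22 = (-(-5)*(-1)/5*6)*22 = (-1*1*6)*22 = -1*6*22 = -6*22 = -132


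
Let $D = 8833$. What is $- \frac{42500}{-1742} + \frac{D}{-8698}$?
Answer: $\frac{177138957}{7575958} \approx 23.382$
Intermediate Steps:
$- \frac{42500}{-1742} + \frac{D}{-8698} = - \frac{42500}{-1742} + \frac{8833}{-8698} = \left(-42500\right) \left(- \frac{1}{1742}\right) + 8833 \left(- \frac{1}{8698}\right) = \frac{21250}{871} - \frac{8833}{8698} = \frac{177138957}{7575958}$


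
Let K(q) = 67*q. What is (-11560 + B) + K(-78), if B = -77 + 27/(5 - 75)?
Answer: -1180437/70 ≈ -16863.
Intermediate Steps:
B = -5417/70 (B = -77 + 27/(-70) = -77 - 1/70*27 = -77 - 27/70 = -5417/70 ≈ -77.386)
(-11560 + B) + K(-78) = (-11560 - 5417/70) + 67*(-78) = -814617/70 - 5226 = -1180437/70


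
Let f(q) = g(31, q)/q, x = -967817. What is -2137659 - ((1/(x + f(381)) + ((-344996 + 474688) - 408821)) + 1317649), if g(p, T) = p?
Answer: -1171178673441653/368738246 ≈ -3.1762e+6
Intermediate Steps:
f(q) = 31/q
-2137659 - ((1/(x + f(381)) + ((-344996 + 474688) - 408821)) + 1317649) = -2137659 - ((1/(-967817 + 31/381) + ((-344996 + 474688) - 408821)) + 1317649) = -2137659 - ((1/(-967817 + 31*(1/381)) + (129692 - 408821)) + 1317649) = -2137659 - ((1/(-967817 + 31/381) - 279129) + 1317649) = -2137659 - ((1/(-368738246/381) - 279129) + 1317649) = -2137659 - ((-381/368738246 - 279129) + 1317649) = -2137659 - (-102925537868115/368738246 + 1317649) = -2137659 - 1*382942043235539/368738246 = -2137659 - 382942043235539/368738246 = -1171178673441653/368738246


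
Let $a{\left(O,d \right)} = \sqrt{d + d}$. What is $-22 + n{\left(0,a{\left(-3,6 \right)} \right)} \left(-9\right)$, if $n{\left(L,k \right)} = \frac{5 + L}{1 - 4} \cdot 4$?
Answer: $38$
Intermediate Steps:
$a{\left(O,d \right)} = \sqrt{2} \sqrt{d}$ ($a{\left(O,d \right)} = \sqrt{2 d} = \sqrt{2} \sqrt{d}$)
$n{\left(L,k \right)} = - \frac{20}{3} - \frac{4 L}{3}$ ($n{\left(L,k \right)} = \frac{5 + L}{-3} \cdot 4 = \left(5 + L\right) \left(- \frac{1}{3}\right) 4 = \left(- \frac{5}{3} - \frac{L}{3}\right) 4 = - \frac{20}{3} - \frac{4 L}{3}$)
$-22 + n{\left(0,a{\left(-3,6 \right)} \right)} \left(-9\right) = -22 + \left(- \frac{20}{3} - 0\right) \left(-9\right) = -22 + \left(- \frac{20}{3} + 0\right) \left(-9\right) = -22 - -60 = -22 + 60 = 38$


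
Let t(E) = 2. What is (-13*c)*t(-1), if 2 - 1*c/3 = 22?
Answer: 1560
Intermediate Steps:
c = -60 (c = 6 - 3*22 = 6 - 66 = -60)
(-13*c)*t(-1) = -13*(-60)*2 = 780*2 = 1560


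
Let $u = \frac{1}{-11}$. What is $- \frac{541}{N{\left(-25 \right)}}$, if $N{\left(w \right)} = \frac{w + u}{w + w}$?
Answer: $- \frac{148775}{138} \approx -1078.1$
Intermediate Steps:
$u = - \frac{1}{11} \approx -0.090909$
$N{\left(w \right)} = \frac{- \frac{1}{11} + w}{2 w}$ ($N{\left(w \right)} = \frac{w - \frac{1}{11}}{w + w} = \frac{- \frac{1}{11} + w}{2 w}$)
$- \frac{541}{N{\left(-25 \right)}} = - \frac{541}{\frac{1}{22} \frac{1}{-25} \left(-1 + 11 \left(-25\right)\right)} = - \frac{541}{\frac{1}{22} \left(- \frac{1}{25}\right) \left(-1 - 275\right)} = - \frac{541}{\frac{1}{22} \left(- \frac{1}{25}\right) \left(-276\right)} = - \frac{541}{\frac{138}{275}} = \left(-541\right) \frac{275}{138} = - \frac{148775}{138}$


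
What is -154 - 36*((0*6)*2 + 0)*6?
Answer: -154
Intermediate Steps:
-154 - 36*((0*6)*2 + 0)*6 = -154 - 36*(0*2 + 0)*6 = -154 - 36*(0 + 0)*6 = -154 - 0*6 = -154 - 36*0 = -154 + 0 = -154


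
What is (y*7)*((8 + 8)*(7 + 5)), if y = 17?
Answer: 22848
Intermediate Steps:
(y*7)*((8 + 8)*(7 + 5)) = (17*7)*((8 + 8)*(7 + 5)) = 119*(16*12) = 119*192 = 22848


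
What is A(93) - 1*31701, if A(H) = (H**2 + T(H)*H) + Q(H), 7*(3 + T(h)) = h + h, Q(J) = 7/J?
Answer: -13579718/651 ≈ -20860.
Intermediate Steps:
T(h) = -3 + 2*h/7 (T(h) = -3 + (h + h)/7 = -3 + (2*h)/7 = -3 + 2*h/7)
A(H) = H**2 + 7/H + H*(-3 + 2*H/7) (A(H) = (H**2 + (-3 + 2*H/7)*H) + 7/H = (H**2 + H*(-3 + 2*H/7)) + 7/H = H**2 + 7/H + H*(-3 + 2*H/7))
A(93) - 1*31701 = (7 + (1/7)*93**2*(-21 + 9*93))/93 - 1*31701 = (7 + (1/7)*8649*(-21 + 837))/93 - 31701 = (7 + (1/7)*8649*816)/93 - 31701 = (7 + 7057584/7)/93 - 31701 = (1/93)*(7057633/7) - 31701 = 7057633/651 - 31701 = -13579718/651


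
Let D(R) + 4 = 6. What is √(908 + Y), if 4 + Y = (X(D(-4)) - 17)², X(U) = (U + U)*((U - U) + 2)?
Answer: √985 ≈ 31.385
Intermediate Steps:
D(R) = 2 (D(R) = -4 + 6 = 2)
X(U) = 4*U (X(U) = (2*U)*(0 + 2) = (2*U)*2 = 4*U)
Y = 77 (Y = -4 + (4*2 - 17)² = -4 + (8 - 17)² = -4 + (-9)² = -4 + 81 = 77)
√(908 + Y) = √(908 + 77) = √985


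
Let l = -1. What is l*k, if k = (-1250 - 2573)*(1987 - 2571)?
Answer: -2232632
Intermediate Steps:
k = 2232632 (k = -3823*(-584) = 2232632)
l*k = -1*2232632 = -2232632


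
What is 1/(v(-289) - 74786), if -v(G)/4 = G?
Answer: -1/73630 ≈ -1.3581e-5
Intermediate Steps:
v(G) = -4*G
1/(v(-289) - 74786) = 1/(-4*(-289) - 74786) = 1/(1156 - 74786) = 1/(-73630) = -1/73630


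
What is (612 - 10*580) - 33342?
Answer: -38530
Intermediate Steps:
(612 - 10*580) - 33342 = (612 - 5800) - 33342 = -5188 - 33342 = -38530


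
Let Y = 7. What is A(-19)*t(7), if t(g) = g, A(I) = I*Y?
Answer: -931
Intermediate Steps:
A(I) = 7*I (A(I) = I*7 = 7*I)
A(-19)*t(7) = (7*(-19))*7 = -133*7 = -931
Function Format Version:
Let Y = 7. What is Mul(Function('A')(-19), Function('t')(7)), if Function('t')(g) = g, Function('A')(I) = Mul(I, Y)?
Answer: -931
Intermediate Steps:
Function('A')(I) = Mul(7, I) (Function('A')(I) = Mul(I, 7) = Mul(7, I))
Mul(Function('A')(-19), Function('t')(7)) = Mul(Mul(7, -19), 7) = Mul(-133, 7) = -931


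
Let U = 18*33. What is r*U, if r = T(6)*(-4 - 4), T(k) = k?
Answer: -28512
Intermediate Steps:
U = 594
r = -48 (r = 6*(-4 - 4) = 6*(-8) = -48)
r*U = -48*594 = -28512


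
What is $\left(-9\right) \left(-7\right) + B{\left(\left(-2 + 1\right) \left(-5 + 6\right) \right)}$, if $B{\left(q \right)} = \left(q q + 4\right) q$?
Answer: $58$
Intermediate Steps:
$B{\left(q \right)} = q \left(4 + q^{2}\right)$ ($B{\left(q \right)} = \left(q^{2} + 4\right) q = \left(4 + q^{2}\right) q = q \left(4 + q^{2}\right)$)
$\left(-9\right) \left(-7\right) + B{\left(\left(-2 + 1\right) \left(-5 + 6\right) \right)} = \left(-9\right) \left(-7\right) + \left(-2 + 1\right) \left(-5 + 6\right) \left(4 + \left(\left(-2 + 1\right) \left(-5 + 6\right)\right)^{2}\right) = 63 + \left(-1\right) 1 \left(4 + \left(\left(-1\right) 1\right)^{2}\right) = 63 - \left(4 + \left(-1\right)^{2}\right) = 63 - \left(4 + 1\right) = 63 - 5 = 58$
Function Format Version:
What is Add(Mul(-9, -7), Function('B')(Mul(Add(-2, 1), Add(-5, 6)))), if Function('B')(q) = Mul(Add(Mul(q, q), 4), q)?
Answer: 58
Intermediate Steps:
Function('B')(q) = Mul(q, Add(4, Pow(q, 2))) (Function('B')(q) = Mul(Add(Pow(q, 2), 4), q) = Mul(Add(4, Pow(q, 2)), q) = Mul(q, Add(4, Pow(q, 2))))
Add(Mul(-9, -7), Function('B')(Mul(Add(-2, 1), Add(-5, 6)))) = Add(Mul(-9, -7), Mul(Mul(Add(-2, 1), Add(-5, 6)), Add(4, Pow(Mul(Add(-2, 1), Add(-5, 6)), 2)))) = Add(63, Mul(Mul(-1, 1), Add(4, Pow(Mul(-1, 1), 2)))) = Add(63, Mul(-1, Add(4, Pow(-1, 2)))) = Add(63, Mul(-1, Add(4, 1))) = Add(63, Mul(-1, 5)) = Add(63, -5) = 58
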